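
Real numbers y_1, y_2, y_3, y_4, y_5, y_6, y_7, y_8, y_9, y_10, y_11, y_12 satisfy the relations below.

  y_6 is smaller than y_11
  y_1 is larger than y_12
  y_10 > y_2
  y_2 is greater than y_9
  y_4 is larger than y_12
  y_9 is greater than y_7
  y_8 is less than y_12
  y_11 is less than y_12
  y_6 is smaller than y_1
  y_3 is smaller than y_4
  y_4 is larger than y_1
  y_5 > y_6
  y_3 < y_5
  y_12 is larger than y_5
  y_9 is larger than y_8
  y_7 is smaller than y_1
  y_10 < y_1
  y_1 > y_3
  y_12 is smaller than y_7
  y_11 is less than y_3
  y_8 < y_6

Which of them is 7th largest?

y_12

Chaining the given pairs: y_8 < y_6 < y_11 < y_3 < y_5 < y_12 < y_7 < y_9 < y_2 < y_10 < y_1 < y_4.
Counting 7 from the largest end gives y_12.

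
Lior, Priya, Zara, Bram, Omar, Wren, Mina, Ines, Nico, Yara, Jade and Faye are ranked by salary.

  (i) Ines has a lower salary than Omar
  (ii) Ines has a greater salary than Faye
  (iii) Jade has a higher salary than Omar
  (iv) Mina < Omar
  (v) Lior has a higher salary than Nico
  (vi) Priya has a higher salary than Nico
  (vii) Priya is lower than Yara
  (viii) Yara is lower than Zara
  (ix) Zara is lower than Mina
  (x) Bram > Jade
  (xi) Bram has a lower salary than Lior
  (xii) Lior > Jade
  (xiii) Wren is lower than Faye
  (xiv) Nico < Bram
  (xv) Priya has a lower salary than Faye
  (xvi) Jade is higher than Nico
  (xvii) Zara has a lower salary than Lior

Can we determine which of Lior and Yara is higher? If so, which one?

Lior

Link the given pairs in sequence: Yara < Zara; Zara < Mina; Mina < Omar; Omar < Jade; Jade < Bram; Bram < Lior.
Chaining these gives Yara < Zara < Mina < Omar < Jade < Bram < Lior.
So Lior is higher.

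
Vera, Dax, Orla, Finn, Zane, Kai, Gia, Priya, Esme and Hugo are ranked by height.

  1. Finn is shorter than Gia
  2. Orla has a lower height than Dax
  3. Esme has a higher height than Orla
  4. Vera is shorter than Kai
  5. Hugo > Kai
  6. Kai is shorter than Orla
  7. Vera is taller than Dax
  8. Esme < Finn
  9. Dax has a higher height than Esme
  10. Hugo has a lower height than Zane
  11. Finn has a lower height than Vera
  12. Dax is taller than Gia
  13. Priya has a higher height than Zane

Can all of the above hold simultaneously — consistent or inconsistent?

inconsistent

We have Kai < Orla stated directly, yet also Orla < Esme < Finn < Gia < Dax < Vera < Kai by chaining the others — so Orla < Kai. Contradiction.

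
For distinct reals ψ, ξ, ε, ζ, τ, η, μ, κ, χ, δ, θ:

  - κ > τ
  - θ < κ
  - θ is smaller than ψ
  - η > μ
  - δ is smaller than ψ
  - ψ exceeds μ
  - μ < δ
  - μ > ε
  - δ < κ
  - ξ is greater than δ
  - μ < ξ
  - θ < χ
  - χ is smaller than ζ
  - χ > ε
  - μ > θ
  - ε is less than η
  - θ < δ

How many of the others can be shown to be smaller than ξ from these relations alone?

4

Directly below ξ: μ, δ.
One step further: θ, ε (4 so far).
No other element is forced below ξ by the given relations, so the count is 4.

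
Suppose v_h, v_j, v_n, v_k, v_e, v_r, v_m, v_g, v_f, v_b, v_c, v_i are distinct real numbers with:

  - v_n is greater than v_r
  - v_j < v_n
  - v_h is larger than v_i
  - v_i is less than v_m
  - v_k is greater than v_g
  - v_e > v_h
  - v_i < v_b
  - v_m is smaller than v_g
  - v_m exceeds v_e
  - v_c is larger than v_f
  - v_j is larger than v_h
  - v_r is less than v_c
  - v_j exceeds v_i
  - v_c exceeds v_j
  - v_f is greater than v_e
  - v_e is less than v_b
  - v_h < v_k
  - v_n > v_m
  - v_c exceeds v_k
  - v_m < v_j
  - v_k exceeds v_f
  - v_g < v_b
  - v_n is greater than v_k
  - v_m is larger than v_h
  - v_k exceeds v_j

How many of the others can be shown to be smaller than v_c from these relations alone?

9

Directly below v_c: v_r, v_f, v_j, v_k.
One step further: v_i, v_h, v_e, v_m, v_g (9 so far).
Nothing else is reachable below v_c; 9 in all.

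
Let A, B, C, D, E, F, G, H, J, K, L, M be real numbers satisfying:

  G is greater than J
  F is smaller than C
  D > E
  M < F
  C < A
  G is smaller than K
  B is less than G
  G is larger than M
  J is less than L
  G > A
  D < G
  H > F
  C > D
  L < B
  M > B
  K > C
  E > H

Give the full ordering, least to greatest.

Each adjacent pair is fixed by a given relation: J < L; L < B; B < M; M < F; F < H; H < E; E < D; D < C; C < A; A < G; G < K. Chaining them end to end gives the full order.

J < L < B < M < F < H < E < D < C < A < G < K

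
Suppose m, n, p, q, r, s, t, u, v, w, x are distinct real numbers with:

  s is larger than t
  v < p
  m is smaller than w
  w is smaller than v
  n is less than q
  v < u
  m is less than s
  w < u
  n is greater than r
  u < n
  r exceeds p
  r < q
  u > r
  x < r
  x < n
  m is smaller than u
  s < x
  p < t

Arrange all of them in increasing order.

m < w < v < p < t < s < x < r < u < n < q

Nothing is placed below m, so it is least; from there m < w; w < v; v < p; p < t; t < s; s < x; x < r; r < u; u < n; n < q, each given directly.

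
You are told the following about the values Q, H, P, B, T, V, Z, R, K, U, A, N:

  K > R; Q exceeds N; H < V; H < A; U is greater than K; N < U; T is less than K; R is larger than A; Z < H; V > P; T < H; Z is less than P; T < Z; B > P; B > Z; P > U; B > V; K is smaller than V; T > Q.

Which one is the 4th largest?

The consecutive relations fix a unique order: N < Q < T < Z < H < A < R < K < U < P < V < B.
The 4th largest is U.

U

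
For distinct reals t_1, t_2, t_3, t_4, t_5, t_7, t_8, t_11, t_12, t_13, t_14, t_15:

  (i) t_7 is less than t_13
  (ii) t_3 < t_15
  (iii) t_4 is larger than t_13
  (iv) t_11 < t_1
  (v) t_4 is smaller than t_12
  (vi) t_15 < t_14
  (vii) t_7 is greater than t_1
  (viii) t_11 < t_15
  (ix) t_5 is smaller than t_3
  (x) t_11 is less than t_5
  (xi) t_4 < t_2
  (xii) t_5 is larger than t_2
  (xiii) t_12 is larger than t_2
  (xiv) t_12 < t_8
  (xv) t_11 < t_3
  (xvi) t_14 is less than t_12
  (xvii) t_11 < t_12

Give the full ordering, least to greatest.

t_11 < t_1 < t_7 < t_13 < t_4 < t_2 < t_5 < t_3 < t_15 < t_14 < t_12 < t_8

Each adjacent pair is fixed by a given relation: t_11 < t_1; t_1 < t_7; t_7 < t_13; t_13 < t_4; t_4 < t_2; t_2 < t_5; t_5 < t_3; t_3 < t_15; t_15 < t_14; t_14 < t_12; t_12 < t_8. Chaining them end to end gives the full order.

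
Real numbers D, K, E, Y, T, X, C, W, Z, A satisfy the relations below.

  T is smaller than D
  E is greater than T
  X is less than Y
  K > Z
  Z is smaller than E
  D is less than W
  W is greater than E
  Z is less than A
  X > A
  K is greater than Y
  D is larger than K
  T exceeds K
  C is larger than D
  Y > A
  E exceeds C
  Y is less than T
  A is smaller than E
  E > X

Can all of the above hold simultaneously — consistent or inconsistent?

The single ordering Z < A < X < Y < K < T < D < C < E < W satisfies every listed relation, so no contradiction arises.

consistent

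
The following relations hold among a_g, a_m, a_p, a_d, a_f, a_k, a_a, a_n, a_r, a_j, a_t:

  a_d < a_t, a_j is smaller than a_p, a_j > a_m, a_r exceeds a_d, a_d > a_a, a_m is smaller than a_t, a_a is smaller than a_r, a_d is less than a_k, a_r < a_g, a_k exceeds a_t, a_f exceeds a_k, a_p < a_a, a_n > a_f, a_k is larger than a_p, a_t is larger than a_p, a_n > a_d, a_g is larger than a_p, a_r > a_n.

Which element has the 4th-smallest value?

Piecing the relations together gives one ordering: a_m < a_j < a_p < a_a < a_d < a_t < a_k < a_f < a_n < a_r < a_g.
The 4th smallest is a_a.

a_a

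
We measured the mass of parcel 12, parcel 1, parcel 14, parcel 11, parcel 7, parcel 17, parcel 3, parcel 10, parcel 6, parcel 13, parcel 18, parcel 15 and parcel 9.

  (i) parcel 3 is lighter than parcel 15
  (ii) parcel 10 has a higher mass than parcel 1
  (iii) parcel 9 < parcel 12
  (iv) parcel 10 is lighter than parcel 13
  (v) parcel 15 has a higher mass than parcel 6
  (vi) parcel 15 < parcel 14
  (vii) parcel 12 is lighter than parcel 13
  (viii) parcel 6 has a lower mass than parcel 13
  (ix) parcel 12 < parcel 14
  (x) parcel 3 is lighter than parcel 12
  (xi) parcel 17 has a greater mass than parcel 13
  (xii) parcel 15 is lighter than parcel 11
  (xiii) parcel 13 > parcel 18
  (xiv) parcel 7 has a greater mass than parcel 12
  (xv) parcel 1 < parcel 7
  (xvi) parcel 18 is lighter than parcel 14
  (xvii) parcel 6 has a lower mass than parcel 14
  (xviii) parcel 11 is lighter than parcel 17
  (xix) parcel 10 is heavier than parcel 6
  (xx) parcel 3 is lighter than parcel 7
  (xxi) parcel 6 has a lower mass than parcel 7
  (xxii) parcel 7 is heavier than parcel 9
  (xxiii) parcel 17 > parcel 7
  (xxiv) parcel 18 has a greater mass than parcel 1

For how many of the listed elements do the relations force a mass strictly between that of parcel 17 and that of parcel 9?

Chaining upward from parcel 9 reaches: parcel 12, parcel 7, parcel 14, parcel 13.
Chaining downward from parcel 17 reaches: parcel 6, parcel 1, parcel 3, parcel 15, parcel 12, parcel 7, parcel 18, parcel 10, parcel 11, parcel 13.
Strictly between parcel 9 and parcel 17 are those in both lists: parcel 12, parcel 7, parcel 13 — 3 elements.

3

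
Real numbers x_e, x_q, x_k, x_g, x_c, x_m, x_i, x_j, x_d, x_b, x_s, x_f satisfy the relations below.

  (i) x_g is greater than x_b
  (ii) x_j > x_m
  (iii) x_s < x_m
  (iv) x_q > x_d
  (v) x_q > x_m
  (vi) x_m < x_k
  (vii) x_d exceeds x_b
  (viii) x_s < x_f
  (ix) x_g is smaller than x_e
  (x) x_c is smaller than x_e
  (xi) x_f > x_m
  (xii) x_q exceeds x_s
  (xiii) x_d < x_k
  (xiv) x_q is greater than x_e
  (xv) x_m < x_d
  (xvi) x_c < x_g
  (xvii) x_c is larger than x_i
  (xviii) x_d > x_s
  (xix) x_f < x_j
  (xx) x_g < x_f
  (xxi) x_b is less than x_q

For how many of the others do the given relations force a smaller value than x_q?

8

Directly below x_q: x_s, x_m, x_b, x_d, x_e.
One step further: x_c, x_g (7 so far).
One step further: x_i (8 so far).
Nothing else is reachable below x_q; 8 in all.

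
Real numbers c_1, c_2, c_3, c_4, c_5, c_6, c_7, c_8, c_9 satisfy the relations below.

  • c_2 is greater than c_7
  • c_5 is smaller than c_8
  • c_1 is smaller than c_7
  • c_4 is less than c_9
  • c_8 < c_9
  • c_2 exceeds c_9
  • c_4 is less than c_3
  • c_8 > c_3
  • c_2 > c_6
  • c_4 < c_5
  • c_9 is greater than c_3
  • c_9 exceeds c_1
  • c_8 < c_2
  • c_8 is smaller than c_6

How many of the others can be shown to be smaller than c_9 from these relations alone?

Directly below c_9: c_4, c_1, c_3, c_8.
One step further: c_5 (5 so far).
Nothing else is reachable below c_9; 5 in all.

5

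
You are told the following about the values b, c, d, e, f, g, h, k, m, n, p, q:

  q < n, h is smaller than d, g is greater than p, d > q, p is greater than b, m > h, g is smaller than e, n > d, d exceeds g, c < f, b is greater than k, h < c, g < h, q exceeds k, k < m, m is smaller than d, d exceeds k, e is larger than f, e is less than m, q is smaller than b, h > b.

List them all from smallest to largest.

k < q < b < p < g < h < c < f < e < m < d < n

Nothing is placed below k, so it is least; from there k < q; q < b; b < p; p < g; g < h; h < c; c < f; f < e; e < m; m < d; d < n, each given directly.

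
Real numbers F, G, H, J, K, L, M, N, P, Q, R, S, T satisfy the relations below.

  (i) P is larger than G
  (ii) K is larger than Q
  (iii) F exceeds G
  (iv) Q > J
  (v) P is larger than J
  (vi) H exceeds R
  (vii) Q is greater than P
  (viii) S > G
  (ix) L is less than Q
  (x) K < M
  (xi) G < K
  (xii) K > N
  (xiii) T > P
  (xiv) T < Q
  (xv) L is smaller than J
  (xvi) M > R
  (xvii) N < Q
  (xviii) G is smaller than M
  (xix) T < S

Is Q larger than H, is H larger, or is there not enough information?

undetermined

Following every chain through H: below H we get R.
Q is not reached, and no chain runs the other way from Q to H.
So the given relations leave the order of H and Q undetermined.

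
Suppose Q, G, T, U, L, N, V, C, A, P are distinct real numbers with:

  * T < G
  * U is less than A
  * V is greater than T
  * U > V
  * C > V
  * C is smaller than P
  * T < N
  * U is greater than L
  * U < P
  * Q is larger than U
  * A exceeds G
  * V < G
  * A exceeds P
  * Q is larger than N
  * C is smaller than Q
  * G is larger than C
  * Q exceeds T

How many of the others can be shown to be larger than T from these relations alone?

8

Directly above T: V, N, G, Q.
One step further: C, U, A (7 so far).
One step further: P (8 so far).
No other element is forced above T by the given relations, so the count is 8.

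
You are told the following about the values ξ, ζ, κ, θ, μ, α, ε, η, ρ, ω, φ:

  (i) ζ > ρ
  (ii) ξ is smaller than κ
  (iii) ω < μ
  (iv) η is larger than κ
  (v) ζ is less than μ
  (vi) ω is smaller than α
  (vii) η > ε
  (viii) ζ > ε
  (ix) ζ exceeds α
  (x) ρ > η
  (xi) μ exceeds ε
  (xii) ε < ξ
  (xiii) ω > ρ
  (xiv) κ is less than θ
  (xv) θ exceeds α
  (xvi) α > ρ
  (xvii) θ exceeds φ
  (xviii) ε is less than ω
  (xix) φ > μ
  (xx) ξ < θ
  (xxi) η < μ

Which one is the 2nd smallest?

ξ

Piecing the relations together gives one ordering: ε < ξ < κ < η < ρ < ω < α < ζ < μ < φ < θ.
The 2nd smallest is ξ.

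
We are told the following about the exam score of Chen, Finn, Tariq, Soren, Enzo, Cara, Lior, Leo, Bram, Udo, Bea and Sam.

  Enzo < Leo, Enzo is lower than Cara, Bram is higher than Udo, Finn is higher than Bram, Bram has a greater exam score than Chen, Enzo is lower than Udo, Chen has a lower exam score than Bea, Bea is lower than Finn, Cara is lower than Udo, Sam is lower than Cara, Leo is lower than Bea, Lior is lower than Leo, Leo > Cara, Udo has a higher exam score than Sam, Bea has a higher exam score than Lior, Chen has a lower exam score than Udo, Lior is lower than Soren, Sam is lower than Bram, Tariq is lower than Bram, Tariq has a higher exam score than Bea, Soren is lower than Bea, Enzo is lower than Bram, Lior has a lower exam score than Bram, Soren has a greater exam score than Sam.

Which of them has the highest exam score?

Chen is not greatest since Chen < Udo; Enzo is not greatest since Enzo < Cara; Sam is not greatest since Sam < Udo; Cara is not greatest since Cara < Leo; Lior is not greatest since Lior < Soren; Udo is not greatest since Udo < Bram; Soren is not greatest since Soren < Bea; Leo is not greatest since Leo < Bea; Bea is not greatest since Bea < Tariq; Tariq is not greatest since Tariq < Bram; Bram is not greatest since Bram < Finn.
Only Finn has nothing above it, so Finn is the highest exam score.

Finn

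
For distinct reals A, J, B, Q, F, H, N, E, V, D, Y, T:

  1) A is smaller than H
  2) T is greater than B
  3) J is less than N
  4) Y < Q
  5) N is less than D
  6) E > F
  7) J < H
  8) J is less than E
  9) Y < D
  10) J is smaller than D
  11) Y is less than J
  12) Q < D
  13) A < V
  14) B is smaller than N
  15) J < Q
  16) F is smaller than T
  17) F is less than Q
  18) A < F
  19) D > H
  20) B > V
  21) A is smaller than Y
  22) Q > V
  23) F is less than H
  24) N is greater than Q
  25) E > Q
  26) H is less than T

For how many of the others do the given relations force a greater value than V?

Directly above V: Q, B.
One step further: N, T, D, E (6 so far).
Nothing else is reachable above V; 6 in all.

6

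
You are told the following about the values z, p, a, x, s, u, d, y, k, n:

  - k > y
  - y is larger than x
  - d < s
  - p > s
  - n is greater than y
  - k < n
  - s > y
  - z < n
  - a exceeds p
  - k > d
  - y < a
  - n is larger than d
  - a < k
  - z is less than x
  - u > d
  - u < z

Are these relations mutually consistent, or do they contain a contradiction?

The single ordering d < u < z < x < y < s < p < a < k < n satisfies every listed relation, so no contradiction arises.

consistent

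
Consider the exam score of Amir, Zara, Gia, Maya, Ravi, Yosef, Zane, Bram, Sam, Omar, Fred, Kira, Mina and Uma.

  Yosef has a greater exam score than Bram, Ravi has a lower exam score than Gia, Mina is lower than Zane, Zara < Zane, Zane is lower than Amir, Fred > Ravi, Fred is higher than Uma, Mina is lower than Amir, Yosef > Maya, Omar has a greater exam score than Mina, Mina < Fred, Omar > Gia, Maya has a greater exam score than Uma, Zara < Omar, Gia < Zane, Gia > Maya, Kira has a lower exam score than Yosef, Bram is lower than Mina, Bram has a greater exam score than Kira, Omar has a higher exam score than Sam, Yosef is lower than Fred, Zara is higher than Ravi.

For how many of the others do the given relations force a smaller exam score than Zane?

The elements the relations force below Zane are Kira, Uma, Bram, Maya, Ravi, Gia, Mina, Zara — no chain reaches any other.
That is 8.

8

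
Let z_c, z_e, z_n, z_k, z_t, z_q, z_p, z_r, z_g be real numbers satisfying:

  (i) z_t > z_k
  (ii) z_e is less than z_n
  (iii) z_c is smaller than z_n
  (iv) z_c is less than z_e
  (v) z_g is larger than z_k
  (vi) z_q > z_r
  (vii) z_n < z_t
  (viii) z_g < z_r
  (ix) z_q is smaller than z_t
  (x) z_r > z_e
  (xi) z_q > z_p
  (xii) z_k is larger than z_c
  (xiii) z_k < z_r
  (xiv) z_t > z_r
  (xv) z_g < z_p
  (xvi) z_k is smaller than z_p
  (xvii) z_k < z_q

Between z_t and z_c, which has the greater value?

Chaining the given relations: z_c < z_k < z_g < z_p < z_q < z_t.
So z_c < z_t; z_t is the larger of the two.

z_t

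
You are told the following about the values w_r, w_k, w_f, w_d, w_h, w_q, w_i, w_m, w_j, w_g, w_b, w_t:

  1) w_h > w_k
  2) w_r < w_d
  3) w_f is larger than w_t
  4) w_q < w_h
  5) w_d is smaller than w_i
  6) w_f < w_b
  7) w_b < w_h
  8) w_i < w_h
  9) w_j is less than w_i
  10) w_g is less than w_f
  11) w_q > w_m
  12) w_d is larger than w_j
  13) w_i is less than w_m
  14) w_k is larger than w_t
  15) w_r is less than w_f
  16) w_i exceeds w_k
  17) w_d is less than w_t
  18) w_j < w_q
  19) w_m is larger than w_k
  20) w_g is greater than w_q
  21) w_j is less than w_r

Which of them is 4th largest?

Chaining the given pairs: w_j < w_r < w_d < w_t < w_k < w_i < w_m < w_q < w_g < w_f < w_b < w_h.
Counting 4 from the largest end gives w_g.

w_g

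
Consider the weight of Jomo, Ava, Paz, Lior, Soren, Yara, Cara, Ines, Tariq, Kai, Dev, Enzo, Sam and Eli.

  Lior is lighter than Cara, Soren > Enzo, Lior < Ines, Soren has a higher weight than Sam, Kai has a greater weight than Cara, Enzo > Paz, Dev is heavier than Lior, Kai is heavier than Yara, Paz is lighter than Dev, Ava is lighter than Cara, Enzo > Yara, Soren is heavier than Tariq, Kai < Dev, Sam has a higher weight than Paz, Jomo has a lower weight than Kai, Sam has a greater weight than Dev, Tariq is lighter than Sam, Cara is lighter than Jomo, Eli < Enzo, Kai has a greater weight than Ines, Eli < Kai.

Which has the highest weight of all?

Lior is not greatest since Lior < Ines; Ines is not greatest since Ines < Kai; Ava is not greatest since Ava < Cara; Paz is not greatest since Paz < Dev; Cara is not greatest since Cara < Jomo; Jomo is not greatest since Jomo < Kai; Yara is not greatest since Yara < Enzo; Eli is not greatest since Eli < Enzo; Kai is not greatest since Kai < Dev; Tariq is not greatest since Tariq < Sam; Dev is not greatest since Dev < Sam; Sam is not greatest since Sam < Soren; Enzo is not greatest since Enzo < Soren.
Only Soren has nothing above it, so Soren is the highest weight.

Soren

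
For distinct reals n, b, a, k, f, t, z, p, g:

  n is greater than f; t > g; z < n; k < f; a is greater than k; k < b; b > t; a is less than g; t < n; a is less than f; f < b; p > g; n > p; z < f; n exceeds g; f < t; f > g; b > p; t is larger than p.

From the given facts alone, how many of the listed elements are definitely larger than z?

Directly above z: f, n.
One step further: t, b (4 so far).
No other element is forced above z by the given relations, so the count is 4.

4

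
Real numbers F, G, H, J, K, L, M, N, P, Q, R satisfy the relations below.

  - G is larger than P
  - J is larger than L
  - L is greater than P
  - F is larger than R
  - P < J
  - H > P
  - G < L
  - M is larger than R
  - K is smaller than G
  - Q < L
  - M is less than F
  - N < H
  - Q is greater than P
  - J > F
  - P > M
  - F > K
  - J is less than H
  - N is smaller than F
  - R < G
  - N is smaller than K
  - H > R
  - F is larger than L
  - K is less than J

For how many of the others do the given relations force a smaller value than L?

7

From L the given relations immediately reach P, G, Q.
From those, K, R, M — 6 in total.
From those, N — 7 in total.
Nothing else is reachable below L; 7 in all.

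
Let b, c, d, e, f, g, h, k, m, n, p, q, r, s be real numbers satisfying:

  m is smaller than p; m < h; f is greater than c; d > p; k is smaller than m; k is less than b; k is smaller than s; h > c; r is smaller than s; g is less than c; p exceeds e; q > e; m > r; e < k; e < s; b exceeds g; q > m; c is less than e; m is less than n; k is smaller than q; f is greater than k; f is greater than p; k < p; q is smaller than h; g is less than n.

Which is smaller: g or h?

Link the given pairs in sequence: g < c; c < e; e < k; k < m; m < q; q < h.
Together: g < c < e < k < m < q < h.
So g < h; g is the smaller of the two.

g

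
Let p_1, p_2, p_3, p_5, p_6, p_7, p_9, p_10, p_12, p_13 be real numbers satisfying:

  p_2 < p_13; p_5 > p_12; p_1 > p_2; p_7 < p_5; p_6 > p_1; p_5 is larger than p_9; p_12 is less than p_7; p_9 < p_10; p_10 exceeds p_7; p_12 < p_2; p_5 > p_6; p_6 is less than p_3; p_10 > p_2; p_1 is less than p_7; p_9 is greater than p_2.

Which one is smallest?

Chaining upward from p_12: directly above it, p_2, p_7, p_5; then p_13, p_1, p_9, p_10; then p_6; then p_3.
That covers every other element, and nothing is given below p_12, so p_12 is the smallest.

p_12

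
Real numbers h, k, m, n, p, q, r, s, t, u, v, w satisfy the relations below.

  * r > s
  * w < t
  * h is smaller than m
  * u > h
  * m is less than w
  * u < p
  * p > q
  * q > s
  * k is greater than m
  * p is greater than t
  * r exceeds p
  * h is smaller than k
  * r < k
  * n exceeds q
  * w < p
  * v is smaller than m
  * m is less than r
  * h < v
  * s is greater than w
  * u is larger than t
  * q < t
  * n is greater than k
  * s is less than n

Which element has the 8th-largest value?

s

The consecutive relations fix a unique order: h < v < m < w < s < q < t < u < p < r < k < n.
The 8th largest is s.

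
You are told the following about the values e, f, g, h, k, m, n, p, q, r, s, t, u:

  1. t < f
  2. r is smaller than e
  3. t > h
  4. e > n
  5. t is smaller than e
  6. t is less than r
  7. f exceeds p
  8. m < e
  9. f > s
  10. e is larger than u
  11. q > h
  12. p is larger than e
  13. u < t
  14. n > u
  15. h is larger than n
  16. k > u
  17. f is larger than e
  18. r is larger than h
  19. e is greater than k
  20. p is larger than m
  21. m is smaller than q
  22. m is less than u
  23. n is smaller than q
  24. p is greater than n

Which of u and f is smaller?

Link the given pairs in sequence: u < n; n < h; h < t; t < r; r < e; e < f.
Chaining these gives u < n < h < t < r < e < f.
So u < f; u is the smaller of the two.

u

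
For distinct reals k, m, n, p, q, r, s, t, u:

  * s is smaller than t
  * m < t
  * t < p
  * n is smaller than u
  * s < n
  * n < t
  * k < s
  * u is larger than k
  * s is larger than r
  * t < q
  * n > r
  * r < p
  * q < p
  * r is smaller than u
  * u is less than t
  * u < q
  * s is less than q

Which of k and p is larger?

Chaining the given relations: k < s < n < u < t < p.
So k < p; p is the larger of the two.

p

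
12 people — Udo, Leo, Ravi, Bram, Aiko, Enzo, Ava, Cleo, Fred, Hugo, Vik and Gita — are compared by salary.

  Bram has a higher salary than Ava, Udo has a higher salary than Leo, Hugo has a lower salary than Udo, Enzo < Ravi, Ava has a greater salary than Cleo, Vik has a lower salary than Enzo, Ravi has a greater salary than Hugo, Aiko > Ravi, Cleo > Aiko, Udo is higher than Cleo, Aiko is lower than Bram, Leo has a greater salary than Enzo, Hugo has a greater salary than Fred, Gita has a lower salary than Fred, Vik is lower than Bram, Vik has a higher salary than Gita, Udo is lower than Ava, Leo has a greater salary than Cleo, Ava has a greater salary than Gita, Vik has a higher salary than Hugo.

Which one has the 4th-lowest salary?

The consecutive relations fix a unique order: Gita < Fred < Hugo < Vik < Enzo < Ravi < Aiko < Cleo < Leo < Udo < Ava < Bram.
Counting 4 from the smallest end gives Vik.

Vik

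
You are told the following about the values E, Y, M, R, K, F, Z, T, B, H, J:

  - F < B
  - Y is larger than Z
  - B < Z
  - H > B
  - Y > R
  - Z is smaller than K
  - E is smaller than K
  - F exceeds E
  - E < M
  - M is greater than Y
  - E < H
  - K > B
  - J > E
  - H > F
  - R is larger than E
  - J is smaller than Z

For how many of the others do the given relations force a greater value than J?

4

Directly above J: Z.
One step further: K, Y (3 so far).
One step further: M (4 so far).
Nothing else is reachable above J; 4 in all.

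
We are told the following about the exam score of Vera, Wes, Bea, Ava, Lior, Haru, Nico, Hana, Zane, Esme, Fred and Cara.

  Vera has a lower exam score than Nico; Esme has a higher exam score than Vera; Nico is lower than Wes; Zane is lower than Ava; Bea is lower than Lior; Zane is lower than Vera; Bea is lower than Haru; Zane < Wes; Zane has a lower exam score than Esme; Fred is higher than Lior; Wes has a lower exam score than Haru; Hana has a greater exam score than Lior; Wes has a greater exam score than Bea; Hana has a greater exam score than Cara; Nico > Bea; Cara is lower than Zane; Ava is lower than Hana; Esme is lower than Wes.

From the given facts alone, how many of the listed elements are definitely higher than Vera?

From Vera the given relations immediately reach Esme, Nico.
From those, Wes — 3 in total.
From those, Haru — 4 in total.
No other element is forced above Vera by the given relations, so the count is 4.

4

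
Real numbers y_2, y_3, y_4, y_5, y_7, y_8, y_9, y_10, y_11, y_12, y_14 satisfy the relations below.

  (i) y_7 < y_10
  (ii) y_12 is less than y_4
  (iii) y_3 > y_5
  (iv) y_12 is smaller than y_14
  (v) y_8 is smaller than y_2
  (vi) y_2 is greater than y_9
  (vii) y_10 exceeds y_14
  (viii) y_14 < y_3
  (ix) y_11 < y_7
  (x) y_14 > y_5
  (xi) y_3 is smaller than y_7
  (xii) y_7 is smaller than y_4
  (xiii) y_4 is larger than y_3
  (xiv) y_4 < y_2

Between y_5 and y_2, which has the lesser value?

y_5

Link the given pairs in sequence: y_5 < y_14; y_14 < y_3; y_3 < y_7; y_7 < y_4; y_4 < y_2.
Chaining these gives y_5 < y_14 < y_3 < y_7 < y_4 < y_2.
So y_5 < y_2; y_5 is the smaller of the two.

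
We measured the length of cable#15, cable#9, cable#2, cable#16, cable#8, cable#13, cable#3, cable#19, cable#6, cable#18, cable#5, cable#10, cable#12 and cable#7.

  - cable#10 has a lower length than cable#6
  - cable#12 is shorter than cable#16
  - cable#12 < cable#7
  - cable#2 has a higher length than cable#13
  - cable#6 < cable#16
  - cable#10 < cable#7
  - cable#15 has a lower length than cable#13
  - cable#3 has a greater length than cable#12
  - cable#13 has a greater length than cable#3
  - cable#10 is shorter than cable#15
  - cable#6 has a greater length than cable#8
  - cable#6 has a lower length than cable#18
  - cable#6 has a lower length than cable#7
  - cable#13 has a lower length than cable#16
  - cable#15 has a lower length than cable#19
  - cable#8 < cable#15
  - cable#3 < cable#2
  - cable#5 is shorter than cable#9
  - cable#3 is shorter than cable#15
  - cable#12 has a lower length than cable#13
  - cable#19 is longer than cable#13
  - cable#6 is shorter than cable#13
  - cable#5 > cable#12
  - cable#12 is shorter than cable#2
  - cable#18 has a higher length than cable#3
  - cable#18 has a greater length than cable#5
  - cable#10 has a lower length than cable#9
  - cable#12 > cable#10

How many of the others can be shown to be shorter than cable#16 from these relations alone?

7

From cable#16 the given relations immediately reach cable#12, cable#6, cable#13.
From those, cable#10, cable#3, cable#8, cable#15 — 7 in total.
No other element is forced below cable#16 by the given relations, so the count is 7.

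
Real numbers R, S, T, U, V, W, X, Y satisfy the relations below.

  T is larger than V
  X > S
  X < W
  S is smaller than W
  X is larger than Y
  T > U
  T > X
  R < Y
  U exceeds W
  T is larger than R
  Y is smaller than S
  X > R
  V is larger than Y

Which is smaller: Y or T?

Y < S and S < X give Y < X.
Then X < W extends the chain to W.
Then W < U extends the chain to U.
With U < T: Y < S < X < W < U < T.
So Y < T; Y is the smaller of the two.

Y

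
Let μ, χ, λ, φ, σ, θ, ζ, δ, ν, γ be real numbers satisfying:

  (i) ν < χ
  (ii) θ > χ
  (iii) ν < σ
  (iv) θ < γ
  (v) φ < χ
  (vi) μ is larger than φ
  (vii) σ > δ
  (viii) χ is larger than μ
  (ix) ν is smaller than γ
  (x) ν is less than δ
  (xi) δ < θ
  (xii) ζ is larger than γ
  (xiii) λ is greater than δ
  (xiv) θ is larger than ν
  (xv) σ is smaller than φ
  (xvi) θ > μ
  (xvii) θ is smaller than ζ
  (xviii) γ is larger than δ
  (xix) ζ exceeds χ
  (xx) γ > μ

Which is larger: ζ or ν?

ν < δ and δ < σ give ν < σ.
With σ < φ: ν < δ < σ < φ.
With φ < μ: ν < δ < σ < φ < μ.
Then μ < χ extends the chain to χ.
Then χ < θ extends the chain to θ.
Then θ < γ extends the chain to γ.
With γ < ζ: ν < δ < σ < φ < μ < χ < θ < γ < ζ.
So ν < ζ; ζ is the larger of the two.

ζ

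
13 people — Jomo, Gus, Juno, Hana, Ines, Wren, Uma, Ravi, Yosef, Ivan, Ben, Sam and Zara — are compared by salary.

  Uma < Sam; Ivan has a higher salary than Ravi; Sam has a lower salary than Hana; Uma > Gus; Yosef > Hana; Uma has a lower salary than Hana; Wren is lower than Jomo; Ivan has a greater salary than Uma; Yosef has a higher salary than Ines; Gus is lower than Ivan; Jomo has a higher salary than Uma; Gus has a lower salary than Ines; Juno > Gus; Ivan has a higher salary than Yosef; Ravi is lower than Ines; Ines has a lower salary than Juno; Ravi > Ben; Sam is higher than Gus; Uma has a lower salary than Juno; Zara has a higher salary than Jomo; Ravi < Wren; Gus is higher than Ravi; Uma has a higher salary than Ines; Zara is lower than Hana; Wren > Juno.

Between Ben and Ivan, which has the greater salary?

Ivan

The relevant relations are Ben < Ravi; Ravi < Gus; Gus < Ines; Ines < Uma; Uma < Juno; Juno < Wren; Wren < Jomo; Jomo < Zara; Zara < Hana; Hana < Yosef; Yosef < Ivan.
Chaining these gives Ben < Ravi < Gus < Ines < Uma < Juno < Wren < Jomo < Zara < Hana < Yosef < Ivan.
So Ben < Ivan; Ivan is the higher of the two.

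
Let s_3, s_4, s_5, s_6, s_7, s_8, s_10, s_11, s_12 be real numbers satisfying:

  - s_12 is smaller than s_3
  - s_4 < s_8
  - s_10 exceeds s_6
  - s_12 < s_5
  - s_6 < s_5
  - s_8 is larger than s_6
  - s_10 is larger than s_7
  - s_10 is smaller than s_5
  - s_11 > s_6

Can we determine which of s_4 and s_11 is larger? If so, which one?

Following every chain through s_4: above s_4 we get s_8.
s_11 is not reached, and no chain runs the other way from s_11 to s_4.
So the given relations leave the order of s_4 and s_11 undetermined.

undetermined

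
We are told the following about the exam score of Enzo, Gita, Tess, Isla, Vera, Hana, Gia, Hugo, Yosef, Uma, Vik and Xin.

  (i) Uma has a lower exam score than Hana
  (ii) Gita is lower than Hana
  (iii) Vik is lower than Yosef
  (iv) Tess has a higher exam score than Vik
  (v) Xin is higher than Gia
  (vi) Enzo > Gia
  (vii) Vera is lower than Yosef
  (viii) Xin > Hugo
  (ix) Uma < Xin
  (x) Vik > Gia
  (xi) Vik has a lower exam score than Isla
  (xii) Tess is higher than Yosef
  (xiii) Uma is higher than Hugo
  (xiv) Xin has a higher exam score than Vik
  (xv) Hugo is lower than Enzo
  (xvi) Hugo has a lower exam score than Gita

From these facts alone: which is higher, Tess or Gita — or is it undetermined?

Following every chain through Gita: above Gita we get Hana; below Gita we get Hugo.
Tess is not reached, and no chain runs the other way from Tess to Gita.
So the given relations leave the order of Gita and Tess undetermined.

undetermined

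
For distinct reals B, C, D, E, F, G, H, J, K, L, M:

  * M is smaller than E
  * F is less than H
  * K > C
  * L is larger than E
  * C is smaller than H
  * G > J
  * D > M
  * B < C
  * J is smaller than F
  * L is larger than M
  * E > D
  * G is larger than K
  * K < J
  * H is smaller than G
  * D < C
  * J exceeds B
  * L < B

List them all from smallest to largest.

M < D < E < L < B < C < K < J < F < H < G

Nothing is placed below M, so it is least; from there M < D; D < E; E < L; L < B; B < C; C < K; K < J; J < F; F < H; H < G, each given directly.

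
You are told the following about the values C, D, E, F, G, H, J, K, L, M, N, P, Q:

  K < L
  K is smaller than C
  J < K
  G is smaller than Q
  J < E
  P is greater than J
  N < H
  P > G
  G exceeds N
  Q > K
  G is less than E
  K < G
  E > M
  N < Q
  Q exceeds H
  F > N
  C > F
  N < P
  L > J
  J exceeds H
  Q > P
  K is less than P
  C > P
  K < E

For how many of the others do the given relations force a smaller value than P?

5

The elements the relations force below P are N, H, J, K, G — no chain reaches any other.
That is 5.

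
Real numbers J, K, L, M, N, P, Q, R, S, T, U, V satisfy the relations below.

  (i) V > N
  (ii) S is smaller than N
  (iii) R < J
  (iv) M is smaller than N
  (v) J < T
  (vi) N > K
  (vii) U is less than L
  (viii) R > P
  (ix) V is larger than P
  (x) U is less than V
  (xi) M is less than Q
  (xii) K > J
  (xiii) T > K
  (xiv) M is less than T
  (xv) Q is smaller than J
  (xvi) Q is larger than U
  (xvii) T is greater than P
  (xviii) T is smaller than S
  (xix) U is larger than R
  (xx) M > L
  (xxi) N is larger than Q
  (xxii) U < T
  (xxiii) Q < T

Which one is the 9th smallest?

The consecutive relations fix a unique order: P < R < U < L < M < Q < J < K < T < S < N < V.
The 9th smallest is T.

T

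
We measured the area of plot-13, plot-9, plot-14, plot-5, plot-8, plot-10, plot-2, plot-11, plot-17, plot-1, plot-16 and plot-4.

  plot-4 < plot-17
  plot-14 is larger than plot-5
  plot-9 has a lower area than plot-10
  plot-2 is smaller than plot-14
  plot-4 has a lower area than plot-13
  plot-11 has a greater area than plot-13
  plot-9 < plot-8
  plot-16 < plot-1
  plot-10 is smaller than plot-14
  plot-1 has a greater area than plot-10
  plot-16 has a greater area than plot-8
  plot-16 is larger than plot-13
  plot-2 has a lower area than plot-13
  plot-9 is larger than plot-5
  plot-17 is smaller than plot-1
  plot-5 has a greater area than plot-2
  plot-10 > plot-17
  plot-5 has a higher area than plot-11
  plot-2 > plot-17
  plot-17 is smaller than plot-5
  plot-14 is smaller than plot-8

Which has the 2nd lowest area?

plot-17

Piecing the relations together gives one ordering: plot-4 < plot-17 < plot-2 < plot-13 < plot-11 < plot-5 < plot-9 < plot-10 < plot-14 < plot-8 < plot-16 < plot-1.
Counting 2 from the smallest end gives plot-17.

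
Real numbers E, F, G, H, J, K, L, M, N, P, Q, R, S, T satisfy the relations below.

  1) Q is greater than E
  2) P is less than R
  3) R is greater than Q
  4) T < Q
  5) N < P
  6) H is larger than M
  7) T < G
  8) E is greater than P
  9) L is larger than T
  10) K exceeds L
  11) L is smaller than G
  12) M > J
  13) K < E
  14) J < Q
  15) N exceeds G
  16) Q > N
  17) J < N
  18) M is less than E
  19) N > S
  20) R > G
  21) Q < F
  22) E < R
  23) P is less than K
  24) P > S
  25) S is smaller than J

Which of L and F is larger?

F

L < G and G < N give L < N.
Then N < P extends the chain to P.
With P < K: L < G < N < P < K.
With K < E: L < G < N < P < K < E.
With E < Q: L < G < N < P < K < E < Q.
With Q < F: L < G < N < P < K < E < Q < F.
So L < F; F is the larger of the two.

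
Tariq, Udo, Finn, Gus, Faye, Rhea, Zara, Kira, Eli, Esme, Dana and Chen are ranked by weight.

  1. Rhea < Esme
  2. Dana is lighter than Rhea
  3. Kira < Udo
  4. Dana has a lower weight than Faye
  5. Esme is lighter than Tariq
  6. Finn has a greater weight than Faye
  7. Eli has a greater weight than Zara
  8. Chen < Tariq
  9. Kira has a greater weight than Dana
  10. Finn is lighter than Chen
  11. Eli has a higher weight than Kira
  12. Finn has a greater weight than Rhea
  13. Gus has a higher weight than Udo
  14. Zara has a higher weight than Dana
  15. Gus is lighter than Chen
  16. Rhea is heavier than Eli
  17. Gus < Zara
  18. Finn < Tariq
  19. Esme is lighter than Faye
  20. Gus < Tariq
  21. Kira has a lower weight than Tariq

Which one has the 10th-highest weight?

Piecing the relations together gives one ordering: Dana < Kira < Udo < Gus < Zara < Eli < Rhea < Esme < Faye < Finn < Chen < Tariq.
The 10th largest is Udo.

Udo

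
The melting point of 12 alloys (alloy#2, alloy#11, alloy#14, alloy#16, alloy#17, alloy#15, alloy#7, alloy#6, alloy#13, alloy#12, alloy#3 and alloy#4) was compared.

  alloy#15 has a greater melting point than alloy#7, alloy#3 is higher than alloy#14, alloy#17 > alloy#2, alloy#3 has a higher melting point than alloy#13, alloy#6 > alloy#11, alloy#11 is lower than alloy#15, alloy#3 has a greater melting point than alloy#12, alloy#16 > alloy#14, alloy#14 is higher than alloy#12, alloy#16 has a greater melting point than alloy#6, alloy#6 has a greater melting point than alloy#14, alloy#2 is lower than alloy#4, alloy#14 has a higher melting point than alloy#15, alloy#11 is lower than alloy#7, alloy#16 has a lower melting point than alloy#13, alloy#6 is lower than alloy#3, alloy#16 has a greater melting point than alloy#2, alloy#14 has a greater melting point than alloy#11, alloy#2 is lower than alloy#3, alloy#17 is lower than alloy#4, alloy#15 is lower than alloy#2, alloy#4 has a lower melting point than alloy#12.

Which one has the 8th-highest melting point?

The consecutive relations fix a unique order: alloy#11 < alloy#7 < alloy#15 < alloy#2 < alloy#17 < alloy#4 < alloy#12 < alloy#14 < alloy#6 < alloy#16 < alloy#13 < alloy#3.
Counting 8 from the largest end gives alloy#17.

alloy#17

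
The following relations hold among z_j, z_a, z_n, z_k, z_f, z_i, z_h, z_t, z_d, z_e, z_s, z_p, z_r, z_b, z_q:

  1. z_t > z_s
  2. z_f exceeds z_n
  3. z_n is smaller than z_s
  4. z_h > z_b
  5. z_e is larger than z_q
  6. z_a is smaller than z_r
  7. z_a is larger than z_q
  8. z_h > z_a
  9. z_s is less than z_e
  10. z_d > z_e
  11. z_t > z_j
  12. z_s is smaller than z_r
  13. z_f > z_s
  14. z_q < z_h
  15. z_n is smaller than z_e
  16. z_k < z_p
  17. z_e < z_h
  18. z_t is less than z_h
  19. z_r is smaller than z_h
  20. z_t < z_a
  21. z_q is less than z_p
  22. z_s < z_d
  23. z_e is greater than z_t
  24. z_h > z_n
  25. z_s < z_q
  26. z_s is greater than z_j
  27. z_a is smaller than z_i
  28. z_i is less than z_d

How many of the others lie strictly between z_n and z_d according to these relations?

Chaining upward from z_n reaches: z_s, z_q, z_t, z_a, z_e, z_p, z_r, z_h, z_f, z_i.
Chaining downward from z_d reaches: z_j, z_s, z_q, z_t, z_a, z_e, z_i.
Strictly between z_n and z_d are those in both lists: z_s, z_q, z_t, z_a, z_e, z_i — 6 elements.

6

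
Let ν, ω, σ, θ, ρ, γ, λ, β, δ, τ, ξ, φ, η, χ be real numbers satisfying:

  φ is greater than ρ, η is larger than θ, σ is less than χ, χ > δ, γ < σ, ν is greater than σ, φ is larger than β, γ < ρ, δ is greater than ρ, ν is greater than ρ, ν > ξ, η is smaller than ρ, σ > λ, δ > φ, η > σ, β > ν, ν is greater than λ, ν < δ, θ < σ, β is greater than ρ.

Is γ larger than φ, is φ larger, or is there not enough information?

φ

Link the given pairs in sequence: γ < σ; σ < η; η < ρ; ρ < ν; ν < β; β < φ.
Chaining these gives γ < σ < η < ρ < ν < β < φ.
So φ is larger.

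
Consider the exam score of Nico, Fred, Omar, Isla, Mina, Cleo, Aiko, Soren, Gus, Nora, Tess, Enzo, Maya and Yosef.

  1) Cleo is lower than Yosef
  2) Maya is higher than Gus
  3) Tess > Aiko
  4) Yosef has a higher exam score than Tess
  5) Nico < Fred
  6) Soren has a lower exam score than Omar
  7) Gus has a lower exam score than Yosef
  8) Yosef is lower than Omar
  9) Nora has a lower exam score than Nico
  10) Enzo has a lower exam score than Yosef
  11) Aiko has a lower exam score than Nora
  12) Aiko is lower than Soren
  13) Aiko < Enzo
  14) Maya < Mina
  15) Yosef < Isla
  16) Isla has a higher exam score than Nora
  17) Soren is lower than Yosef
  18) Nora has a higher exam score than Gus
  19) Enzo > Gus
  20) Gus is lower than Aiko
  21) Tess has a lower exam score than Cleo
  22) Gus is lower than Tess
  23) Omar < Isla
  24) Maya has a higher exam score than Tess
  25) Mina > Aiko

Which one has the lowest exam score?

Gus

Chaining upward from Gus: directly above it, Aiko, Nora, Tess, Enzo, Yosef, Maya; then Nico, Soren, Cleo, Omar, Mina, Isla; then Fred.
That covers every other element, and nothing is given below Gus, so Gus is the lowest exam score.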